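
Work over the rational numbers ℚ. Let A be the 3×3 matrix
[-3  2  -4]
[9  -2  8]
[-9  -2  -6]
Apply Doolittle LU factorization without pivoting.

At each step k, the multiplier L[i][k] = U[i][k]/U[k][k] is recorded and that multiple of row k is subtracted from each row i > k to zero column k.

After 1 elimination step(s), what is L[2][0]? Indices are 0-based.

[col 0] pivot -3
  R1 -= -3*R0 → (0, 4, -4)  (L[1][0] := -3)
  R2 -= 3*R0 → (0, -8, 6)  (L[2][0] := 3)

L[2][0] = 3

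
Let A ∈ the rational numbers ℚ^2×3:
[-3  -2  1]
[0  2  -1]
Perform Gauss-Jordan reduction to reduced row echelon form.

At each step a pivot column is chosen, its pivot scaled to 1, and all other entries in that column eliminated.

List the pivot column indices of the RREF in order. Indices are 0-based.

pivot columns: 0, 1

pivot(0,0)=-3: scale R0 → (1, 2/3, -1/3)
pivot(1,1)=2: scale R1 → (0, 1, -1/2)
  clear (0,1): R0 −= (2/3)R1 → (1, 0, 0)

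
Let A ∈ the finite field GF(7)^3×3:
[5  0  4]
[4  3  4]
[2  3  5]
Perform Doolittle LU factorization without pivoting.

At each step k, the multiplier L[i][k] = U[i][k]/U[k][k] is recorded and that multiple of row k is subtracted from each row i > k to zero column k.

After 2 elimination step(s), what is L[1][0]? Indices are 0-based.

[col 0] pivot 5
  R1 -= 5*R0 → (0, 3, 5)  (L[1][0] := 5)
  R2 -= 6*R0 → (0, 3, 2)  (L[2][0] := 6)
[col 1] pivot 3
  R2 -= 1*R1 → (0, 0, 4)  (L[2][1] := 1)

L[1][0] = 5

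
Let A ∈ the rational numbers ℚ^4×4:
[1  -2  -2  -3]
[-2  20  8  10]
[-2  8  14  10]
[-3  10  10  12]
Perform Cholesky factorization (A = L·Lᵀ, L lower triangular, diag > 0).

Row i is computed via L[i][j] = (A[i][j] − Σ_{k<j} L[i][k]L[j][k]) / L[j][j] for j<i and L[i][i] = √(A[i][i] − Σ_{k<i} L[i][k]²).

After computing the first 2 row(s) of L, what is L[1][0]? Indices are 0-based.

L[1][0] = -2

Step 1: L[0][0] = √(1) = 1.
  L[1][0] = (-2) / L[0][0] = -2.
Step 2: L[1][1] = √(16) = 4.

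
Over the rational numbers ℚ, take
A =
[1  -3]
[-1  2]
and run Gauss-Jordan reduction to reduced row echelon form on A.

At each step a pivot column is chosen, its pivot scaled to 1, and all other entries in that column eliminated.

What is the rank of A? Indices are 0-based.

step 1: normalize row 0 (÷1) = (1, -3)
  row 1: subtract -1×row0 = (0, -1)
step 2: normalize row 1 (÷-1) = (0, 1)
  row 0: subtract -3×row1 = (1, 0)

rank = 2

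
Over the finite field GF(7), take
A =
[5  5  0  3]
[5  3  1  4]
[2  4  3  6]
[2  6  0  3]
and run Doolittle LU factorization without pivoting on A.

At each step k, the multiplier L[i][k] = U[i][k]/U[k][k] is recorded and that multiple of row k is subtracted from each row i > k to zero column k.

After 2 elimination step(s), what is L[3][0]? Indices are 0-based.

L[3][0] = 6

[col 0] pivot 5
  R1 -= 1*R0 → (0, 5, 1, 1)  (L[1][0] := 1)
  R2 -= 6*R0 → (0, 2, 3, 2)  (L[2][0] := 6)
  R3 -= 6*R0 → (0, 4, 0, 6)  (L[3][0] := 6)
[col 1] pivot 5
  R2 -= 6*R1 → (0, 0, 4, 3)  (L[2][1] := 6)
  R3 -= 5*R1 → (0, 0, 2, 1)  (L[3][1] := 5)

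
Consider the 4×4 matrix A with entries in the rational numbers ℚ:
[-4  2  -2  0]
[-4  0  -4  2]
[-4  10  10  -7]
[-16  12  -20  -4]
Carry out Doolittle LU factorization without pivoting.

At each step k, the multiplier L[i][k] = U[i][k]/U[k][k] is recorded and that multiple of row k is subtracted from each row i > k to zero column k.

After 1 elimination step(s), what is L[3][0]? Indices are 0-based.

Step 1: pivot at (0,0) is -4.
  row1 ← row1 − (1)·row0  ⇒  L[1][0]=1, U row1=(0, -2, -2, 2)
  row2 ← row2 − (1)·row0  ⇒  L[2][0]=1, U row2=(0, 8, 12, -7)
  row3 ← row3 − (4)·row0  ⇒  L[3][0]=4, U row3=(0, 4, -12, -4)

L[3][0] = 4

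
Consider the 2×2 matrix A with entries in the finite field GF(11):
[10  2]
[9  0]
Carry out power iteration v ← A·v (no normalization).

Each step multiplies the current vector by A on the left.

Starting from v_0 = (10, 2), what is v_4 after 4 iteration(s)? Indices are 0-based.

v_4 = (1, 5)

v_0 = (10, 2).
v_1 = A·v_0 = (5, 2).
v_2 = A·v_1 = (10, 1).
v_3 = A·v_2 = (3, 2).
v_4 = A·v_3 = (1, 5).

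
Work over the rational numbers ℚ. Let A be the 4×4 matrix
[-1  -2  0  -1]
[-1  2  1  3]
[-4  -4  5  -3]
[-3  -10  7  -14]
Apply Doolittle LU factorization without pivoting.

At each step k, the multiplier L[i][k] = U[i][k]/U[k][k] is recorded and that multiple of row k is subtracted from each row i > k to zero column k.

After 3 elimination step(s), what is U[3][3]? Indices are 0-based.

U[3][3] = -1

k=0: U[0][0]=-1
  eliminate (1,0): mult=1, new row 1: (0, 4, 1, 4); set L[1][0]=1
  eliminate (2,0): mult=4, new row 2: (0, 4, 5, 1); set L[2][0]=4
  eliminate (3,0): mult=3, new row 3: (0, -4, 7, -11); set L[3][0]=3
k=1: U[1][1]=4
  eliminate (2,1): mult=1, new row 2: (0, 0, 4, -3); set L[2][1]=1
  eliminate (3,1): mult=-1, new row 3: (0, 0, 8, -7); set L[3][1]=-1
k=2: U[2][2]=4
  eliminate (3,2): mult=2, new row 3: (0, 0, 0, -1); set L[3][2]=2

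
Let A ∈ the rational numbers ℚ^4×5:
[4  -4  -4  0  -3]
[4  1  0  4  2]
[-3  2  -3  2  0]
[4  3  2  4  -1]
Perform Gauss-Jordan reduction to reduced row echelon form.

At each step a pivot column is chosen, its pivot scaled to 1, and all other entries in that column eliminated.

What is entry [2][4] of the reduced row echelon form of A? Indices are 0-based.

M[2][4] = 20/9

[1] R0 /= 4  ⇒  (1, -1, -1, 0, -3/4)
     R1 -= 4·R0  ⇒  (0, 5, 4, 4, 5)
     R2 -= -3·R0  ⇒  (0, -1, -6, 2, -9/4)
     R3 -= 4·R0  ⇒  (0, 7, 6, 4, 2)
[2] R1 /= 5  ⇒  (0, 1, 4/5, 4/5, 1)
     R0 -= -1·R1  ⇒  (1, 0, -1/5, 4/5, 1/4)
     R2 -= -1·R1  ⇒  (0, 0, -26/5, 14/5, -5/4)
     R3 -= 7·R1  ⇒  (0, 0, 2/5, -8/5, -5)
[3] R2 /= -26/5  ⇒  (0, 0, 1, -7/13, 25/104)
     R0 -= -1/5·R2  ⇒  (1, 0, 0, 9/13, 31/104)
     R1 -= 4/5·R2  ⇒  (0, 1, 0, 16/13, 21/26)
     R3 -= 2/5·R2  ⇒  (0, 0, 0, -18/13, -265/52)
[4] R3 /= -18/13  ⇒  (0, 0, 0, 1, 265/72)
     R0 -= 9/13·R3  ⇒  (1, 0, 0, 0, -9/4)
     R1 -= 16/13·R3  ⇒  (0, 1, 0, 0, -67/18)
     R2 -= -7/13·R3  ⇒  (0, 0, 1, 0, 20/9)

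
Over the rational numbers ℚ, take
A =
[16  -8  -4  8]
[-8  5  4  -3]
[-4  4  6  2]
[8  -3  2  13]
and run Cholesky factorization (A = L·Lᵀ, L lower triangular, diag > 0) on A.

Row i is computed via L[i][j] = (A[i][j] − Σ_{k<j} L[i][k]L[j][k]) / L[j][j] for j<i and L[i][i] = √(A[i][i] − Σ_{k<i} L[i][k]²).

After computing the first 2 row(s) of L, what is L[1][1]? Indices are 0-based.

Step 1: L[0][0] = √(16) = 4.
  L[1][0] = (-8) / L[0][0] = -2.
Step 2: L[1][1] = √(1) = 1.

L[1][1] = 1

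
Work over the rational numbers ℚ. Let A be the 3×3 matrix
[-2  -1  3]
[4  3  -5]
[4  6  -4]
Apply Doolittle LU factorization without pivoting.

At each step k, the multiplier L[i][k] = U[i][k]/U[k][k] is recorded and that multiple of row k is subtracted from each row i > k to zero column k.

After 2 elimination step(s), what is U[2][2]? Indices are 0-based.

Step 1: pivot at (0,0) is -2.
  row1 ← row1 − (-2)·row0  ⇒  L[1][0]=-2, U row1=(0, 1, 1)
  row2 ← row2 − (-2)·row0  ⇒  L[2][0]=-2, U row2=(0, 4, 2)
Step 2: pivot at (1,1) is 1.
  row2 ← row2 − (4)·row1  ⇒  L[2][1]=4, U row2=(0, 0, -2)

U[2][2] = -2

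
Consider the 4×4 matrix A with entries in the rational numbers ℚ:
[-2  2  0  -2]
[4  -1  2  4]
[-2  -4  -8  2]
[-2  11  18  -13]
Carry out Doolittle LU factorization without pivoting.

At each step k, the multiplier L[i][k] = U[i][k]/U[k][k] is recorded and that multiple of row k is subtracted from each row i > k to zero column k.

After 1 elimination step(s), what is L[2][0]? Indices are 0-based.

Step 1: pivot at (0,0) is -2.
  row1 ← row1 − (-2)·row0  ⇒  L[1][0]=-2, U row1=(0, 3, 2, 0)
  row2 ← row2 − (1)·row0  ⇒  L[2][0]=1, U row2=(0, -6, -8, 4)
  row3 ← row3 − (1)·row0  ⇒  L[3][0]=1, U row3=(0, 9, 18, -11)

L[2][0] = 1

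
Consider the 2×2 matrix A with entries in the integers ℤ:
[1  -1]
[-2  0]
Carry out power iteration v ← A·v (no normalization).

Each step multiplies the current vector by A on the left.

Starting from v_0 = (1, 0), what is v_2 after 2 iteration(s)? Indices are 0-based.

v_0 = (1, 0).
v_1 = A·v_0 = (1, -2).
v_2 = A·v_1 = (3, -2).

v_2 = (3, -2)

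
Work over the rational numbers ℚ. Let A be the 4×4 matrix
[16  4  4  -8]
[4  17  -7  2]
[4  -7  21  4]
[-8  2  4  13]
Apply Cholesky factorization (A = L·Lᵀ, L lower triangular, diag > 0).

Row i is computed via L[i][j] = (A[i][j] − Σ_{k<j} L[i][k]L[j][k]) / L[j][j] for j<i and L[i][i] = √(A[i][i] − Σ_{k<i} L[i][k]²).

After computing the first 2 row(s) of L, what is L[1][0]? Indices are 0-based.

L[1][0] = 1

Step 1: L[0][0] = √(16) = 4.
  L[1][0] = (4) / L[0][0] = 1.
Step 2: L[1][1] = √(16) = 4.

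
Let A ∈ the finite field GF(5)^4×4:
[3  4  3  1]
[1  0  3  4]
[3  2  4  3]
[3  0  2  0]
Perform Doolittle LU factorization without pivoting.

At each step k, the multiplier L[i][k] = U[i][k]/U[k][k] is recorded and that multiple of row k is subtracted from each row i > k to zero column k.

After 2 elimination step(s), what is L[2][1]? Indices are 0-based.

[col 0] pivot 3
  R1 -= 2*R0 → (0, 2, 2, 2)  (L[1][0] := 2)
  R2 -= 1*R0 → (0, 3, 1, 2)  (L[2][0] := 1)
  R3 -= 1*R0 → (0, 1, 4, 4)  (L[3][0] := 1)
[col 1] pivot 2
  R2 -= 4*R1 → (0, 0, 3, 4)  (L[2][1] := 4)
  R3 -= 3*R1 → (0, 0, 3, 3)  (L[3][1] := 3)

L[2][1] = 4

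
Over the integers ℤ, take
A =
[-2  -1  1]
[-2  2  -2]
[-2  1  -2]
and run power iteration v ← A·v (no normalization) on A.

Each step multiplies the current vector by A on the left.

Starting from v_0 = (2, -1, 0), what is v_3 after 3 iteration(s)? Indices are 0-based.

v_3 = (-8, -26, -30)

v_0 = (2, -1, 0).
v_1 = A·v_0 = (-3, -6, -5).
v_2 = A·v_1 = (7, 4, 10).
v_3 = A·v_2 = (-8, -26, -30).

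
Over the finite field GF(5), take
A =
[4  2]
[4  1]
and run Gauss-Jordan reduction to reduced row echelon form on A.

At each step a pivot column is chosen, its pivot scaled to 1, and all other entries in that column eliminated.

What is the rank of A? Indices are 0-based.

rank = 2

pivot(0,0)=4: scale R0 → (1, 3)
  clear (1,0): R1 −= (4)R0 → (0, 4)
pivot(1,1)=4: scale R1 → (0, 1)
  clear (0,1): R0 −= (3)R1 → (1, 0)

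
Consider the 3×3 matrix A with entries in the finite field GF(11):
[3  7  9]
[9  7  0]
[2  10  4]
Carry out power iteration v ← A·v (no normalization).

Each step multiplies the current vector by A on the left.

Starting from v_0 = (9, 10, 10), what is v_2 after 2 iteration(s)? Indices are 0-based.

v_0 = (9, 10, 10).
v_1 = A·v_0 = (0, 8, 4).
v_2 = A·v_1 = (4, 1, 8).

v_2 = (4, 1, 8)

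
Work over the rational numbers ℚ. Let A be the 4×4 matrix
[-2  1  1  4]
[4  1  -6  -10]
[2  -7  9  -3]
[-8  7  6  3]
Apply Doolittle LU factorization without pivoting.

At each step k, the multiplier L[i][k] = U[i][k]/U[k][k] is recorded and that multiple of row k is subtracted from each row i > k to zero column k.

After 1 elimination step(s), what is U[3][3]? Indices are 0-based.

[col 0] pivot -2
  R1 -= -2*R0 → (0, 3, -4, -2)  (L[1][0] := -2)
  R2 -= -1*R0 → (0, -6, 10, 1)  (L[2][0] := -1)
  R3 -= 4*R0 → (0, 3, 2, -13)  (L[3][0] := 4)

U[3][3] = -13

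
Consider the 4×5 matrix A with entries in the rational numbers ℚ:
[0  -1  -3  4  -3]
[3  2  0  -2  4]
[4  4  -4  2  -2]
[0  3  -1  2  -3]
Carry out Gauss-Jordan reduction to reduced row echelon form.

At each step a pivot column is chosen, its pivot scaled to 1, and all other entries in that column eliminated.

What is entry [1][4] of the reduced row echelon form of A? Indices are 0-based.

step 1: exchange rows 0,1
step 1: normalize row 0 (÷3) = (1, 2/3, 0, -2/3, 4/3)
  row 2: subtract 4×row0 = (0, 4/3, -4, 14/3, -22/3)
step 2: normalize row 1 (÷-1) = (0, 1, 3, -4, 3)
  row 0: subtract 2/3×row1 = (1, 0, -2, 2, -2/3)
  row 2: subtract 4/3×row1 = (0, 0, -8, 10, -34/3)
  row 3: subtract 3×row1 = (0, 0, -10, 14, -12)
step 3: normalize row 2 (÷-8) = (0, 0, 1, -5/4, 17/12)
  row 0: subtract -2×row2 = (1, 0, 0, -1/2, 13/6)
  row 1: subtract 3×row2 = (0, 1, 0, -1/4, -5/4)
  row 3: subtract -10×row2 = (0, 0, 0, 3/2, 13/6)
step 4: normalize row 3 (÷3/2) = (0, 0, 0, 1, 13/9)
  row 0: subtract -1/2×row3 = (1, 0, 0, 0, 26/9)
  row 1: subtract -1/4×row3 = (0, 1, 0, 0, -8/9)
  row 2: subtract -5/4×row3 = (0, 0, 1, 0, 29/9)

M[1][4] = -8/9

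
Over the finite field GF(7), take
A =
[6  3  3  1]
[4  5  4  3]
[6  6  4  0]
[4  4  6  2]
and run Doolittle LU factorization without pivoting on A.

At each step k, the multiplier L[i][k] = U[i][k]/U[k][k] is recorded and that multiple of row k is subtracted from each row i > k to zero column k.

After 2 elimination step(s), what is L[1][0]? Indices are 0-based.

L[1][0] = 3

k=0: U[0][0]=6
  eliminate (1,0): mult=3, new row 1: (0, 3, 2, 0); set L[1][0]=3
  eliminate (2,0): mult=1, new row 2: (0, 3, 1, 6); set L[2][0]=1
  eliminate (3,0): mult=3, new row 3: (0, 2, 4, 6); set L[3][0]=3
k=1: U[1][1]=3
  eliminate (2,1): mult=1, new row 2: (0, 0, 6, 6); set L[2][1]=1
  eliminate (3,1): mult=3, new row 3: (0, 0, 5, 6); set L[3][1]=3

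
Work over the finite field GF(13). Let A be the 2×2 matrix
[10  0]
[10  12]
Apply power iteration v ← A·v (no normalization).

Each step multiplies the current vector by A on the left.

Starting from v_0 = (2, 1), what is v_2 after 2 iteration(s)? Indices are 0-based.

v_0 = (2, 1).
v_1 = A·v_0 = (7, 6).
v_2 = A·v_1 = (5, 12).

v_2 = (5, 12)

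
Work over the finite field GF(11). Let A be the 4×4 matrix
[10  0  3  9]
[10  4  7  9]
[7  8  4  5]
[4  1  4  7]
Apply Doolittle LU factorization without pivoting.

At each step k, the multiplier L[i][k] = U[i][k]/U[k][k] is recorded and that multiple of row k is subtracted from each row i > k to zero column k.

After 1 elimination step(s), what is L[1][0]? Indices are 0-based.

L[1][0] = 1

k=0: U[0][0]=10
  eliminate (1,0): mult=1, new row 1: (0, 4, 4, 0); set L[1][0]=1
  eliminate (2,0): mult=4, new row 2: (0, 8, 3, 2); set L[2][0]=4
  eliminate (3,0): mult=7, new row 3: (0, 1, 5, 10); set L[3][0]=7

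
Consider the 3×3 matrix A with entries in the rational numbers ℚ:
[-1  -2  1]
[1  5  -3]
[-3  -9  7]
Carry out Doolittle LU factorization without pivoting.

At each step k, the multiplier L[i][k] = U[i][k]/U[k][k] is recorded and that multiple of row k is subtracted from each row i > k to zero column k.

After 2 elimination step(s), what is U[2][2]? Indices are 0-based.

U[2][2] = 2

Step 1: pivot at (0,0) is -1.
  row1 ← row1 − (-1)·row0  ⇒  L[1][0]=-1, U row1=(0, 3, -2)
  row2 ← row2 − (3)·row0  ⇒  L[2][0]=3, U row2=(0, -3, 4)
Step 2: pivot at (1,1) is 3.
  row2 ← row2 − (-1)·row1  ⇒  L[2][1]=-1, U row2=(0, 0, 2)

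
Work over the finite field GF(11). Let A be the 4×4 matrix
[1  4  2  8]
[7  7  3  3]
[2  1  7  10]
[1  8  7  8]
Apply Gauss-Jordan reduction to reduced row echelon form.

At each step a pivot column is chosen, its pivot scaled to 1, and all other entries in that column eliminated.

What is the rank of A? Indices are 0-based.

rank = 4

pivot(0,0)=1: scale R0 → (1, 4, 2, 8)
  clear (1,0): R1 −= (7)R0 → (0, 1, 0, 2)
  clear (2,0): R2 −= (2)R0 → (0, 4, 3, 5)
  clear (3,0): R3 −= (1)R0 → (0, 4, 5, 0)
pivot(1,1)=1: scale R1 → (0, 1, 0, 2)
  clear (0,1): R0 −= (4)R1 → (1, 0, 2, 0)
  clear (2,1): R2 −= (4)R1 → (0, 0, 3, 8)
  clear (3,1): R3 −= (4)R1 → (0, 0, 5, 3)
pivot(2,2)=3: scale R2 → (0, 0, 1, 10)
  clear (0,2): R0 −= (2)R2 → (1, 0, 0, 2)
  clear (3,2): R3 −= (5)R2 → (0, 0, 0, 8)
pivot(3,3)=8: scale R3 → (0, 0, 0, 1)
  clear (0,3): R0 −= (2)R3 → (1, 0, 0, 0)
  clear (1,3): R1 −= (2)R3 → (0, 1, 0, 0)
  clear (2,3): R2 −= (10)R3 → (0, 0, 1, 0)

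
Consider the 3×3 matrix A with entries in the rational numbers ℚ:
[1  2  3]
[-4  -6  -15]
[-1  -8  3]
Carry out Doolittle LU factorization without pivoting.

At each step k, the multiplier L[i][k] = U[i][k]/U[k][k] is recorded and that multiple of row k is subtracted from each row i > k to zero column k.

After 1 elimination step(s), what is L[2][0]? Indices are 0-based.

[col 0] pivot 1
  R1 -= -4*R0 → (0, 2, -3)  (L[1][0] := -4)
  R2 -= -1*R0 → (0, -6, 6)  (L[2][0] := -1)

L[2][0] = -1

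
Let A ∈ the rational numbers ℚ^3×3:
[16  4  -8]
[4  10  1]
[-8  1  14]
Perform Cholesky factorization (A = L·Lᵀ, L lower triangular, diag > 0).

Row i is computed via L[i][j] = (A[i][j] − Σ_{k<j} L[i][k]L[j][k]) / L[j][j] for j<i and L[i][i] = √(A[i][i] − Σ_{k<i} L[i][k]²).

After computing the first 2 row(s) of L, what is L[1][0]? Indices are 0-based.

L[1][0] = 1

Step 1: L[0][0] = √(16) = 4.
  L[1][0] = (4) / L[0][0] = 1.
Step 2: L[1][1] = √(9) = 3.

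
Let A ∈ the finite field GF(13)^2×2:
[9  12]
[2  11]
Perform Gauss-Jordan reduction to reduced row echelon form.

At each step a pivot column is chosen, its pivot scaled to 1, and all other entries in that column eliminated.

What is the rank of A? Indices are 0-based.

step 1: normalize row 0 (÷9) = (1, 10)
  row 1: subtract 2×row0 = (0, 4)
step 2: normalize row 1 (÷4) = (0, 1)
  row 0: subtract 10×row1 = (1, 0)

rank = 2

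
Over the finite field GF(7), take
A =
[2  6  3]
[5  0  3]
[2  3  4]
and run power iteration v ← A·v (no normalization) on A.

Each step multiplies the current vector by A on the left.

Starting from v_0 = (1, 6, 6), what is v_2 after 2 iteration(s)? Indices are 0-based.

v_0 = (1, 6, 6).
v_1 = A·v_0 = (0, 2, 2).
v_2 = A·v_1 = (4, 6, 0).

v_2 = (4, 6, 0)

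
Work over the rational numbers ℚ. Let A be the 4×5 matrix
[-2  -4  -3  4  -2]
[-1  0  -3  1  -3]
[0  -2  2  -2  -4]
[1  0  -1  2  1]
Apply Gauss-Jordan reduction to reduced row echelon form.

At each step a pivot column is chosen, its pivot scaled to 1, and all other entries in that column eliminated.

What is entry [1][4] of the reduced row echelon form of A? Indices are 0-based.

step 1: normalize row 0 (÷-2) = (1, 2, 3/2, -2, 1)
  row 1: subtract -1×row0 = (0, 2, -3/2, -1, -2)
  row 3: subtract 1×row0 = (0, -2, -5/2, 4, 0)
step 2: normalize row 1 (÷2) = (0, 1, -3/4, -1/2, -1)
  row 0: subtract 2×row1 = (1, 0, 3, -1, 3)
  row 2: subtract -2×row1 = (0, 0, 1/2, -3, -6)
  row 3: subtract -2×row1 = (0, 0, -4, 3, -2)
step 3: normalize row 2 (÷1/2) = (0, 0, 1, -6, -12)
  row 0: subtract 3×row2 = (1, 0, 0, 17, 39)
  row 1: subtract -3/4×row2 = (0, 1, 0, -5, -10)
  row 3: subtract -4×row2 = (0, 0, 0, -21, -50)
step 4: normalize row 3 (÷-21) = (0, 0, 0, 1, 50/21)
  row 0: subtract 17×row3 = (1, 0, 0, 0, -31/21)
  row 1: subtract -5×row3 = (0, 1, 0, 0, 40/21)
  row 2: subtract -6×row3 = (0, 0, 1, 0, 16/7)

M[1][4] = 40/21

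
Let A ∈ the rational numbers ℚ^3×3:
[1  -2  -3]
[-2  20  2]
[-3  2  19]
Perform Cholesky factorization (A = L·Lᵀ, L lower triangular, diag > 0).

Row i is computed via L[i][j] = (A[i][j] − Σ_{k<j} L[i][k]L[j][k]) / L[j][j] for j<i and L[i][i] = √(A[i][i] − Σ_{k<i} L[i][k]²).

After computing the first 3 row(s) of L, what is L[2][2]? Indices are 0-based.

Step 1: L[0][0] = √(1) = 1.
  L[1][0] = (-2) / L[0][0] = -2.
Step 2: L[1][1] = √(16) = 4.
  L[2][0] = (-3) / L[0][0] = -3.
  L[2][1] = (-4) / L[1][1] = -1.
Step 3: L[2][2] = √(9) = 3.

L[2][2] = 3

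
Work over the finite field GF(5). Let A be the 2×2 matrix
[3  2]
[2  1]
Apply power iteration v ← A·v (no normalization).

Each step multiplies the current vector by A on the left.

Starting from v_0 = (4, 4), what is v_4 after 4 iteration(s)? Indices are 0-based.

v_0 = (4, 4).
v_1 = A·v_0 = (0, 2).
v_2 = A·v_1 = (4, 2).
v_3 = A·v_2 = (1, 0).
v_4 = A·v_3 = (3, 2).

v_4 = (3, 2)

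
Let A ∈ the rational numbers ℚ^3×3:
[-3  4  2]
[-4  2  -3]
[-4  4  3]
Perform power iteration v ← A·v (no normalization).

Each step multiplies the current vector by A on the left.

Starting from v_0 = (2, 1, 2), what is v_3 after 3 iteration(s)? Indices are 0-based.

v_0 = (2, 1, 2).
v_1 = A·v_0 = (2, -12, 2).
v_2 = A·v_1 = (-50, -38, -50).
v_3 = A·v_2 = (-102, 274, -102).

v_3 = (-102, 274, -102)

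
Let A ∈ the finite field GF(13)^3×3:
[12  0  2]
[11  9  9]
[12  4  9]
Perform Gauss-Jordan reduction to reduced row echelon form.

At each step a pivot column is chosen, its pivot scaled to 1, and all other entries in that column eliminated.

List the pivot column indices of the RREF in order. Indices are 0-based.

pivot columns: 0, 1, 2

step 1: normalize row 0 (÷12) = (1, 0, 11)
  row 1: subtract 11×row0 = (0, 9, 5)
  row 2: subtract 12×row0 = (0, 4, 7)
step 2: normalize row 1 (÷9) = (0, 1, 2)
  row 2: subtract 4×row1 = (0, 0, 12)
step 3: normalize row 2 (÷12) = (0, 0, 1)
  row 0: subtract 11×row2 = (1, 0, 0)
  row 1: subtract 2×row2 = (0, 1, 0)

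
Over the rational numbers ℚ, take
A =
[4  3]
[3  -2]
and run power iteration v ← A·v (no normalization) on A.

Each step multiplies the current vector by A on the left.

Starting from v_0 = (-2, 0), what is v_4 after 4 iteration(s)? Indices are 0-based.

v_4 = (-1322, -456)

v_0 = (-2, 0).
v_1 = A·v_0 = (-8, -6).
v_2 = A·v_1 = (-50, -12).
v_3 = A·v_2 = (-236, -126).
v_4 = A·v_3 = (-1322, -456).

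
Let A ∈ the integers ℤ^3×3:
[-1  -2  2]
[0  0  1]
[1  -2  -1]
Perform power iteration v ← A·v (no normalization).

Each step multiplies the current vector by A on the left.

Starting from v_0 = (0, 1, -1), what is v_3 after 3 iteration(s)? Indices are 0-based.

v_0 = (0, 1, -1).
v_1 = A·v_0 = (-4, -1, -1).
v_2 = A·v_1 = (4, -1, -1).
v_3 = A·v_2 = (-4, -1, 7).

v_3 = (-4, -1, 7)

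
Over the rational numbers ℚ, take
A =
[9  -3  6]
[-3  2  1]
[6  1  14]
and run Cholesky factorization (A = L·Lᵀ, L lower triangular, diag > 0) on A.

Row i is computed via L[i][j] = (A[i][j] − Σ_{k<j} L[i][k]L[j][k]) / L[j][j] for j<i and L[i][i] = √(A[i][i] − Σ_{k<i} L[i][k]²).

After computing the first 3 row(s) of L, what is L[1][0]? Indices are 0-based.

L[1][0] = -1

Step 1: L[0][0] = √(9) = 3.
  L[1][0] = (-3) / L[0][0] = -1.
Step 2: L[1][1] = √(1) = 1.
  L[2][0] = (6) / L[0][0] = 2.
  L[2][1] = (3) / L[1][1] = 3.
Step 3: L[2][2] = √(1) = 1.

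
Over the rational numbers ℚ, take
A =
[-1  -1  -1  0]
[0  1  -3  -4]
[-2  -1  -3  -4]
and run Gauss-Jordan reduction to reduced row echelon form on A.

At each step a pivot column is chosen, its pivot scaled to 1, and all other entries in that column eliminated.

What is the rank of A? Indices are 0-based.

rank = 3

step 1: normalize row 0 (÷-1) = (1, 1, 1, 0)
  row 2: subtract -2×row0 = (0, 1, -1, -4)
step 2: normalize row 1 (÷1) = (0, 1, -3, -4)
  row 0: subtract 1×row1 = (1, 0, 4, 4)
  row 2: subtract 1×row1 = (0, 0, 2, 0)
step 3: normalize row 2 (÷2) = (0, 0, 1, 0)
  row 0: subtract 4×row2 = (1, 0, 0, 4)
  row 1: subtract -3×row2 = (0, 1, 0, -4)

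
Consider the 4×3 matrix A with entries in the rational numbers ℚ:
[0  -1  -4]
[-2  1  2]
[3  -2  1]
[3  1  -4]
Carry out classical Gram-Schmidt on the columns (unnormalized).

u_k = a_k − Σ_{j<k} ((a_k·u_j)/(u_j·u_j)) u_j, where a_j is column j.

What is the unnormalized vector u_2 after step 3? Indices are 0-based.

Step 1: u_0 = a_0 = (0, -2, 3, 3).
Step 2: u_1 = a_1 − (-5/22)·u_0 = (-1, 6/11, -29/22, 37/22).
Step 3: u_2 = a_2 − (-13/22)·u_0 − (-65/129)·u_1 = (-581/129, 47/43, 272/129, -178/129).

u_2 = (-581/129, 47/43, 272/129, -178/129)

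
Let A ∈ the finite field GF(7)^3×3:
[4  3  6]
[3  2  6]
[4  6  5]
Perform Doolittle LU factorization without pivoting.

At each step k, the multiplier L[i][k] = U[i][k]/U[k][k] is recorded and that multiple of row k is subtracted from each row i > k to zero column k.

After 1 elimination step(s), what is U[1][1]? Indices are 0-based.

[col 0] pivot 4
  R1 -= 6*R0 → (0, 5, 5)  (L[1][0] := 6)
  R2 -= 1*R0 → (0, 3, 6)  (L[2][0] := 1)

U[1][1] = 5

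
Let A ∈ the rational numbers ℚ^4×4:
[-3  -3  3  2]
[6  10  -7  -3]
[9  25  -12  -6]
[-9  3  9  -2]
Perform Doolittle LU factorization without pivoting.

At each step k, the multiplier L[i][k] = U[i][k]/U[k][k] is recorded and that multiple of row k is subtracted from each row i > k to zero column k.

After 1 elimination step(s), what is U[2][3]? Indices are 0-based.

U[2][3] = 0

k=0: U[0][0]=-3
  eliminate (1,0): mult=-2, new row 1: (0, 4, -1, 1); set L[1][0]=-2
  eliminate (2,0): mult=-3, new row 2: (0, 16, -3, 0); set L[2][0]=-3
  eliminate (3,0): mult=3, new row 3: (0, 12, 0, -8); set L[3][0]=3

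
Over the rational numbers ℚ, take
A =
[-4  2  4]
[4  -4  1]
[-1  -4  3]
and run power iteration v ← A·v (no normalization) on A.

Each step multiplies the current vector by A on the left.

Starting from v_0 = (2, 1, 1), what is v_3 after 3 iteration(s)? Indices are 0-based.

v_0 = (2, 1, 1).
v_1 = A·v_0 = (-2, 5, -3).
v_2 = A·v_1 = (6, -31, -27).
v_3 = A·v_2 = (-194, 121, 37).

v_3 = (-194, 121, 37)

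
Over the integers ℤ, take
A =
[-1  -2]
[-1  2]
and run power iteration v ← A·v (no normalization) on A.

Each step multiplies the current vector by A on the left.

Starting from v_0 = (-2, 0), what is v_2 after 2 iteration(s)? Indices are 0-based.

v_0 = (-2, 0).
v_1 = A·v_0 = (2, 2).
v_2 = A·v_1 = (-6, 2).

v_2 = (-6, 2)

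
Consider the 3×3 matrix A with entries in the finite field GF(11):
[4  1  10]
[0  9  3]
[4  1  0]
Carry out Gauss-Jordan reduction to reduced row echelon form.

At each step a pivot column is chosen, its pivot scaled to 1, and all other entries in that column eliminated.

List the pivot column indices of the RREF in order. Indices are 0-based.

pivot columns: 0, 1, 2

[1] R0 /= 4  ⇒  (1, 3, 8)
     R2 -= 4·R0  ⇒  (0, 0, 1)
[2] R1 /= 9  ⇒  (0, 1, 4)
     R0 -= 3·R1  ⇒  (1, 0, 7)
[3] R2 /= 1  ⇒  (0, 0, 1)
     R0 -= 7·R2  ⇒  (1, 0, 0)
     R1 -= 4·R2  ⇒  (0, 1, 0)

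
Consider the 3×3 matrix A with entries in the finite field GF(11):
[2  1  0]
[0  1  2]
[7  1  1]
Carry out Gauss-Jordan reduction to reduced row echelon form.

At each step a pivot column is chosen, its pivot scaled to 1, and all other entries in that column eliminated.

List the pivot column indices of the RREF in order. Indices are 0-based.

pivot columns: 0, 1, 2

pivot(0,0)=2: scale R0 → (1, 6, 0)
  clear (2,0): R2 −= (7)R0 → (0, 3, 1)
pivot(1,1)=1: scale R1 → (0, 1, 2)
  clear (0,1): R0 −= (6)R1 → (1, 0, 10)
  clear (2,1): R2 −= (3)R1 → (0, 0, 6)
pivot(2,2)=6: scale R2 → (0, 0, 1)
  clear (0,2): R0 −= (10)R2 → (1, 0, 0)
  clear (1,2): R1 −= (2)R2 → (0, 1, 0)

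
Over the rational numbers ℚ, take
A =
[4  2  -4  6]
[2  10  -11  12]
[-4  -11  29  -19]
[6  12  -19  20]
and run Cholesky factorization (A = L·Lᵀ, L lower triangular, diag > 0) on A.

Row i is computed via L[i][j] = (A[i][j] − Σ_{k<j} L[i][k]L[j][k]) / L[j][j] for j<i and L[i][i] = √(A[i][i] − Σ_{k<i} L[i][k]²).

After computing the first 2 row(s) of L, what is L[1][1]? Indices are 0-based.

L[1][1] = 3

Step 1: L[0][0] = √(4) = 2.
  L[1][0] = (2) / L[0][0] = 1.
Step 2: L[1][1] = √(9) = 3.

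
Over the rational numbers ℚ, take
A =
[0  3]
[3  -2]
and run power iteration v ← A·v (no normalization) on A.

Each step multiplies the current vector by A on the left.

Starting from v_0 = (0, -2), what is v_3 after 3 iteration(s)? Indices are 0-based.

v_0 = (0, -2).
v_1 = A·v_0 = (-6, 4).
v_2 = A·v_1 = (12, -26).
v_3 = A·v_2 = (-78, 88).

v_3 = (-78, 88)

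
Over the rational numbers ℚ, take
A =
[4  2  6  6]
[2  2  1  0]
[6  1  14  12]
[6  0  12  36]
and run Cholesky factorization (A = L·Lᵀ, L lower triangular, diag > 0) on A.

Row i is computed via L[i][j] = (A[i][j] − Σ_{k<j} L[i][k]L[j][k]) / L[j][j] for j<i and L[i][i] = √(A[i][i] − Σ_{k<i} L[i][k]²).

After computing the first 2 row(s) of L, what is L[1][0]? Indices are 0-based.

L[1][0] = 1

Step 1: L[0][0] = √(4) = 2.
  L[1][0] = (2) / L[0][0] = 1.
Step 2: L[1][1] = √(1) = 1.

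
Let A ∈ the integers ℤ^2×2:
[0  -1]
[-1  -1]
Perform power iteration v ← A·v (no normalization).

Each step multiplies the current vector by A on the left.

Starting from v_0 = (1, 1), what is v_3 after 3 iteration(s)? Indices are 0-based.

v_0 = (1, 1).
v_1 = A·v_0 = (-1, -2).
v_2 = A·v_1 = (2, 3).
v_3 = A·v_2 = (-3, -5).

v_3 = (-3, -5)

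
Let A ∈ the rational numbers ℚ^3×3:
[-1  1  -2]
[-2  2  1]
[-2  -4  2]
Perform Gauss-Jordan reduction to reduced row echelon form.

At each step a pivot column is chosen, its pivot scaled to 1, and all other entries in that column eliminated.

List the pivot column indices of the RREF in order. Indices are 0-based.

pivot columns: 0, 1, 2

step 1: normalize row 0 (÷-1) = (1, -1, 2)
  row 1: subtract -2×row0 = (0, 0, 5)
  row 2: subtract -2×row0 = (0, -6, 6)
step 2: exchange rows 1,2
step 2: normalize row 1 (÷-6) = (0, 1, -1)
  row 0: subtract -1×row1 = (1, 0, 1)
step 3: normalize row 2 (÷5) = (0, 0, 1)
  row 0: subtract 1×row2 = (1, 0, 0)
  row 1: subtract -1×row2 = (0, 1, 0)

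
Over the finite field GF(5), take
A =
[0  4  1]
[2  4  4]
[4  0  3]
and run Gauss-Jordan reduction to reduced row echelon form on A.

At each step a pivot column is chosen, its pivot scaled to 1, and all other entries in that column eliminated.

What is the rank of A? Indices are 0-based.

rank = 3

step 1: exchange rows 0,1
step 1: normalize row 0 (÷2) = (1, 2, 2)
  row 2: subtract 4×row0 = (0, 2, 0)
step 2: normalize row 1 (÷4) = (0, 1, 4)
  row 0: subtract 2×row1 = (1, 0, 4)
  row 2: subtract 2×row1 = (0, 0, 2)
step 3: normalize row 2 (÷2) = (0, 0, 1)
  row 0: subtract 4×row2 = (1, 0, 0)
  row 1: subtract 4×row2 = (0, 1, 0)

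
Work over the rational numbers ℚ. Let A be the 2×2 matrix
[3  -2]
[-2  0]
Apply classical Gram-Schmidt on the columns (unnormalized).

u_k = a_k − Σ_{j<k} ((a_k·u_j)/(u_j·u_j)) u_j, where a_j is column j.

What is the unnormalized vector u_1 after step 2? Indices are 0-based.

Step 1: u_0 = a_0 = (3, -2).
Step 2: u_1 = a_1 − (-6/13)·u_0 = (-8/13, -12/13).

u_1 = (-8/13, -12/13)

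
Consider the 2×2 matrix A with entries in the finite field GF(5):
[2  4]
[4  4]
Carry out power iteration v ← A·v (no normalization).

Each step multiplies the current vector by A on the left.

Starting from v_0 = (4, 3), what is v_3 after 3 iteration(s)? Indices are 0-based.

v_3 = (2, 1)

v_0 = (4, 3).
v_1 = A·v_0 = (0, 3).
v_2 = A·v_1 = (2, 2).
v_3 = A·v_2 = (2, 1).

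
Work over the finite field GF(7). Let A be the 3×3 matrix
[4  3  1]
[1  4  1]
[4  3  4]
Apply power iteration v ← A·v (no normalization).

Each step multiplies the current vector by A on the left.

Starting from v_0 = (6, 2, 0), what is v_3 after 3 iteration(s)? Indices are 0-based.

v_0 = (6, 2, 0).
v_1 = A·v_0 = (2, 0, 2).
v_2 = A·v_1 = (3, 4, 2).
v_3 = A·v_2 = (5, 0, 4).

v_3 = (5, 0, 4)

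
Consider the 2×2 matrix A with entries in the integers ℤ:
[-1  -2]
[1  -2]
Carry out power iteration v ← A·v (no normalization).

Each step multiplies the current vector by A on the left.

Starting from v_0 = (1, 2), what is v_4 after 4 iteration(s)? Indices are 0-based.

v_0 = (1, 2).
v_1 = A·v_0 = (-5, -3).
v_2 = A·v_1 = (11, 1).
v_3 = A·v_2 = (-13, 9).
v_4 = A·v_3 = (-5, -31).

v_4 = (-5, -31)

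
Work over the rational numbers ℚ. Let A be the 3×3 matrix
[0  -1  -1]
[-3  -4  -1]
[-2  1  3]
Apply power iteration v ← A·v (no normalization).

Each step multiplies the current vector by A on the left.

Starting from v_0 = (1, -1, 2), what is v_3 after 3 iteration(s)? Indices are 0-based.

v_3 = (-14, -20, 38)

v_0 = (1, -1, 2).
v_1 = A·v_0 = (-1, -1, 3).
v_2 = A·v_1 = (-2, 4, 10).
v_3 = A·v_2 = (-14, -20, 38).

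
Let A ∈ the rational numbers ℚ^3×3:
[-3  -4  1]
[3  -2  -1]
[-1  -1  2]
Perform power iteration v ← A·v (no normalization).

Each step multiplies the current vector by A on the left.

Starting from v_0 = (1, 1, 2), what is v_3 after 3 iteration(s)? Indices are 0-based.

v_0 = (1, 1, 2).
v_1 = A·v_0 = (-5, -1, 2).
v_2 = A·v_1 = (21, -15, 10).
v_3 = A·v_2 = (7, 83, 14).

v_3 = (7, 83, 14)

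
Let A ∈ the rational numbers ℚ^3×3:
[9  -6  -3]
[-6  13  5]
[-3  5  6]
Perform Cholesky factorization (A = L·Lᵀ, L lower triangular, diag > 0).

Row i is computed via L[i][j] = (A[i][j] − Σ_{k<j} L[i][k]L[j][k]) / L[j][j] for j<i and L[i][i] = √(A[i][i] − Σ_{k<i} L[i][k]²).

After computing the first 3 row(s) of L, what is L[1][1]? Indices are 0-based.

L[1][1] = 3

Step 1: L[0][0] = √(9) = 3.
  L[1][0] = (-6) / L[0][0] = -2.
Step 2: L[1][1] = √(9) = 3.
  L[2][0] = (-3) / L[0][0] = -1.
  L[2][1] = (3) / L[1][1] = 1.
Step 3: L[2][2] = √(4) = 2.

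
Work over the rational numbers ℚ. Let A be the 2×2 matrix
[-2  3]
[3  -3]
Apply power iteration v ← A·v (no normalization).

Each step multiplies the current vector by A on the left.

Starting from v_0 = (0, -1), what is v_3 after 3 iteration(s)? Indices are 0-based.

v_3 = (-84, 99)

v_0 = (0, -1).
v_1 = A·v_0 = (-3, 3).
v_2 = A·v_1 = (15, -18).
v_3 = A·v_2 = (-84, 99).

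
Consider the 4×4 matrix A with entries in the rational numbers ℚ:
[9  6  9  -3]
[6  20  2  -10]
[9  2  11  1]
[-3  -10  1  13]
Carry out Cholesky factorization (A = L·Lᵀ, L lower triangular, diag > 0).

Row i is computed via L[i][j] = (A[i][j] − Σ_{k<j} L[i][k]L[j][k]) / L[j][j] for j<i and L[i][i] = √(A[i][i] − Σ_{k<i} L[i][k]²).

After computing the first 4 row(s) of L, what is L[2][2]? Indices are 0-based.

Step 1: L[0][0] = √(9) = 3.
  L[1][0] = (6) / L[0][0] = 2.
Step 2: L[1][1] = √(16) = 4.
  L[2][0] = (9) / L[0][0] = 3.
  L[2][1] = (-4) / L[1][1] = -1.
Step 3: L[2][2] = √(1) = 1.
  L[3][0] = (-3) / L[0][0] = -1.
  L[3][1] = (-8) / L[1][1] = -2.
  L[3][2] = (2) / L[2][2] = 2.
Step 4: L[3][3] = √(4) = 2.

L[2][2] = 1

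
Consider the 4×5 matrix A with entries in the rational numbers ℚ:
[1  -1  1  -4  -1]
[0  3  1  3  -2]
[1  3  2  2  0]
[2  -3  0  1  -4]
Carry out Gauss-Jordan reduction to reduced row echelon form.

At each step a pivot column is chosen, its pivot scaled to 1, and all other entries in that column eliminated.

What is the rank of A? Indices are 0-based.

pivot(0,0)=1: scale R0 → (1, -1, 1, -4, -1)
  clear (2,0): R2 −= (1)R0 → (0, 4, 1, 6, 1)
  clear (3,0): R3 −= (2)R0 → (0, -1, -2, 9, -2)
pivot(1,1)=3: scale R1 → (0, 1, 1/3, 1, -2/3)
  clear (0,1): R0 −= (-1)R1 → (1, 0, 4/3, -3, -5/3)
  clear (2,1): R2 −= (4)R1 → (0, 0, -1/3, 2, 11/3)
  clear (3,1): R3 −= (-1)R1 → (0, 0, -5/3, 10, -8/3)
pivot(2,2)=-1/3: scale R2 → (0, 0, 1, -6, -11)
  clear (0,2): R0 −= (4/3)R2 → (1, 0, 0, 5, 13)
  clear (1,2): R1 −= (1/3)R2 → (0, 1, 0, 3, 3)
  clear (3,2): R3 −= (-5/3)R2 → (0, 0, 0, 0, -21)
col 3: no nonzero at/below row 3; advance.
pivot(3,4)=-21: scale R3 → (0, 0, 0, 0, 1)
  clear (0,4): R0 −= (13)R3 → (1, 0, 0, 5, 0)
  clear (1,4): R1 −= (3)R3 → (0, 1, 0, 3, 0)
  clear (2,4): R2 −= (-11)R3 → (0, 0, 1, -6, 0)

rank = 4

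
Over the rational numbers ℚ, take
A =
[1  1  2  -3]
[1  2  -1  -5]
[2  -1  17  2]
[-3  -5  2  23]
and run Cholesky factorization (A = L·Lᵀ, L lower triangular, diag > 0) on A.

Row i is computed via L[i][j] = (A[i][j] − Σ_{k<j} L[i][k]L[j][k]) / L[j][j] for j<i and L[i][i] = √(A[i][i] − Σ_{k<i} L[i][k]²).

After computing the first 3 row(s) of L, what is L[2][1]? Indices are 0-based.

L[2][1] = -3

Step 1: L[0][0] = √(1) = 1.
  L[1][0] = (1) / L[0][0] = 1.
Step 2: L[1][1] = √(1) = 1.
  L[2][0] = (2) / L[0][0] = 2.
  L[2][1] = (-3) / L[1][1] = -3.
Step 3: L[2][2] = √(4) = 2.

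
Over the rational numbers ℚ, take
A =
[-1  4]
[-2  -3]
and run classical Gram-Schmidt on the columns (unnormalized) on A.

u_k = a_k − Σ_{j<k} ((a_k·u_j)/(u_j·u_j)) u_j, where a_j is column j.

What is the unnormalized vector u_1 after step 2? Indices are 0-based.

Step 1: u_0 = a_0 = (-1, -2).
Step 2: u_1 = a_1 − (2/5)·u_0 = (22/5, -11/5).

u_1 = (22/5, -11/5)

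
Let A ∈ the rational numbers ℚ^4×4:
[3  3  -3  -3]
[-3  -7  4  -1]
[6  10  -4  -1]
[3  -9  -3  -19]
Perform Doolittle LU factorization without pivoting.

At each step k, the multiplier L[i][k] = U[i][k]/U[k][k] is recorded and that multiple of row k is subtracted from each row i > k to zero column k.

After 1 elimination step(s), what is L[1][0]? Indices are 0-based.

L[1][0] = -1

[col 0] pivot 3
  R1 -= -1*R0 → (0, -4, 1, -4)  (L[1][0] := -1)
  R2 -= 2*R0 → (0, 4, 2, 5)  (L[2][0] := 2)
  R3 -= 1*R0 → (0, -12, 0, -16)  (L[3][0] := 1)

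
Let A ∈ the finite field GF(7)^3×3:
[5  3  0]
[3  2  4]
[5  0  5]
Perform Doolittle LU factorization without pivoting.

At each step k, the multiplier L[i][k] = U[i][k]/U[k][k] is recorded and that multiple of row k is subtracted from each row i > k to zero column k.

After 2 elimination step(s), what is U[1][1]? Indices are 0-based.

U[1][1] = 3

Step 1: pivot at (0,0) is 5.
  row1 ← row1 − (2)·row0  ⇒  L[1][0]=2, U row1=(0, 3, 4)
  row2 ← row2 − (1)·row0  ⇒  L[2][0]=1, U row2=(0, 4, 5)
Step 2: pivot at (1,1) is 3.
  row2 ← row2 − (6)·row1  ⇒  L[2][1]=6, U row2=(0, 0, 2)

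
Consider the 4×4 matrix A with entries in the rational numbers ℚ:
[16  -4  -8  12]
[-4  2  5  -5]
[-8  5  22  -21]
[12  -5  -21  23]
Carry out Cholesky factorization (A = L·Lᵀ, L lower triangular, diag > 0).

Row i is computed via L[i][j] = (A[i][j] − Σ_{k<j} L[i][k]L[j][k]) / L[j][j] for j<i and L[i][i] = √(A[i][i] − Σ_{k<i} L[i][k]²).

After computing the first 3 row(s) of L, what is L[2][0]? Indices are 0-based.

L[2][0] = -2

Step 1: L[0][0] = √(16) = 4.
  L[1][0] = (-4) / L[0][0] = -1.
Step 2: L[1][1] = √(1) = 1.
  L[2][0] = (-8) / L[0][0] = -2.
  L[2][1] = (3) / L[1][1] = 3.
Step 3: L[2][2] = √(9) = 3.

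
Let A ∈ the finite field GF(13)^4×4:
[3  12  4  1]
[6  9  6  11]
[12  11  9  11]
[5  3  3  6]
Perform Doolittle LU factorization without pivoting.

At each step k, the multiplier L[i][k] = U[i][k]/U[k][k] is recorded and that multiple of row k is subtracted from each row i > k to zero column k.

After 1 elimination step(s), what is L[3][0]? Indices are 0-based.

k=0: U[0][0]=3
  eliminate (1,0): mult=2, new row 1: (0, 11, 11, 9); set L[1][0]=2
  eliminate (2,0): mult=4, new row 2: (0, 2, 6, 7); set L[2][0]=4
  eliminate (3,0): mult=6, new row 3: (0, 9, 5, 0); set L[3][0]=6

L[3][0] = 6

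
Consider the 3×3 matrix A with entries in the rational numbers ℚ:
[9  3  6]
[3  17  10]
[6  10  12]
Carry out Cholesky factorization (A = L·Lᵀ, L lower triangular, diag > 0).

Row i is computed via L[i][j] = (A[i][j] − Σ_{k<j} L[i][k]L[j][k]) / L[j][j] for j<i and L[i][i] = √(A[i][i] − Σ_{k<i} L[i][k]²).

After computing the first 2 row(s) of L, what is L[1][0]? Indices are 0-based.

Step 1: L[0][0] = √(9) = 3.
  L[1][0] = (3) / L[0][0] = 1.
Step 2: L[1][1] = √(16) = 4.

L[1][0] = 1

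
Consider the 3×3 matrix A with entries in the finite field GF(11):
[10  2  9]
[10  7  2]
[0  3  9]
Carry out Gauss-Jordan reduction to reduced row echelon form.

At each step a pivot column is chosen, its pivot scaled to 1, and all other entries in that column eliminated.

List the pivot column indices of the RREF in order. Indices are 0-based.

pivot columns: 0, 1

pivot(0,0)=10: scale R0 → (1, 9, 2)
  clear (1,0): R1 −= (10)R0 → (0, 5, 4)
pivot(1,1)=5: scale R1 → (0, 1, 3)
  clear (0,1): R0 −= (9)R1 → (1, 0, 8)
  clear (2,1): R2 −= (3)R1 → (0, 0, 0)
col 2: no nonzero at/below row 2; advance.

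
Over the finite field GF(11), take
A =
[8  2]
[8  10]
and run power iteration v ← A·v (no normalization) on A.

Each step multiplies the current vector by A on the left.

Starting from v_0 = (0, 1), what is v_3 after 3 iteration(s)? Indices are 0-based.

v_3 = (3, 7)

v_0 = (0, 1).
v_1 = A·v_0 = (2, 10).
v_2 = A·v_1 = (3, 6).
v_3 = A·v_2 = (3, 7).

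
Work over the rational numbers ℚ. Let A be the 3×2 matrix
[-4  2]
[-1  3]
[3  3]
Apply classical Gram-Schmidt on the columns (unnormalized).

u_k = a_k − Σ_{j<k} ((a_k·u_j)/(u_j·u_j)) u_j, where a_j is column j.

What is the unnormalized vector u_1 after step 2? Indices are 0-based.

Step 1: u_0 = a_0 = (-4, -1, 3).
Step 2: u_1 = a_1 − (-1/13)·u_0 = (22/13, 38/13, 42/13).

u_1 = (22/13, 38/13, 42/13)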